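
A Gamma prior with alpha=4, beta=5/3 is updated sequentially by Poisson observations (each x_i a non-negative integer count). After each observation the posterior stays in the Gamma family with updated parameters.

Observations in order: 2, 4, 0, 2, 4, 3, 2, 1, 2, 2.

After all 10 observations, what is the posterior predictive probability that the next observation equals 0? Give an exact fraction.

obs 1: x=2 → posterior Gamma(6, 8/3)
obs 2: x=4 → posterior Gamma(10, 11/3)
obs 3: x=0 → posterior Gamma(10, 14/3)
obs 4: x=2 → posterior Gamma(12, 17/3)
obs 5: x=4 → posterior Gamma(16, 20/3)
obs 6: x=3 → posterior Gamma(19, 23/3)
obs 7: x=2 → posterior Gamma(21, 26/3)
obs 8: x=1 → posterior Gamma(22, 29/3)
obs 9: x=2 → posterior Gamma(24, 32/3)
obs 10: x=2 → posterior Gamma(26, 35/3)

13988435771536460974289476871490478515625/118678899924055521887798989790733175619584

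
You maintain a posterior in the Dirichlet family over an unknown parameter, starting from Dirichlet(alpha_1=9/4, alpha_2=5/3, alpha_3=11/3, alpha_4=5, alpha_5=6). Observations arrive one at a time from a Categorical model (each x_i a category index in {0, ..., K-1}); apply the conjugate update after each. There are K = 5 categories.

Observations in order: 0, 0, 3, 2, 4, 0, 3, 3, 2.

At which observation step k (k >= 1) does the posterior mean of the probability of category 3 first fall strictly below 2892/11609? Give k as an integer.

k = 2

obs 1: x=0 → posterior Dirichlet(13/4, 5/3, 11/3, 5, 6)
obs 2: x=0 → posterior Dirichlet(17/4, 5/3, 11/3, 5, 6)
obs 3: x=3 → posterior Dirichlet(17/4, 5/3, 11/3, 6, 6)
obs 4: x=2 → posterior Dirichlet(17/4, 5/3, 14/3, 6, 6)
obs 5: x=4 → posterior Dirichlet(17/4, 5/3, 14/3, 6, 7)
obs 6: x=0 → posterior Dirichlet(21/4, 5/3, 14/3, 6, 7)
obs 7: x=3 → posterior Dirichlet(21/4, 5/3, 14/3, 7, 7)
obs 8: x=3 → posterior Dirichlet(21/4, 5/3, 14/3, 8, 7)
obs 9: x=2 → posterior Dirichlet(21/4, 5/3, 17/3, 8, 7)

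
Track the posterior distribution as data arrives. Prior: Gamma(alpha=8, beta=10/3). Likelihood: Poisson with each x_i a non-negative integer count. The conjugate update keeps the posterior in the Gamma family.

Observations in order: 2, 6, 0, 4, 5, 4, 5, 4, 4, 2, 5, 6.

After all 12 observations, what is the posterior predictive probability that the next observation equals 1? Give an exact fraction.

4668363735068952972251448461009121930998458140168081773860843544350597696025930964310991831040/44769318314604316098321141946300034230442844475654848781645818897465472518013620463849601347201

obs 1: x=2 → posterior Gamma(10, 13/3)
obs 2: x=6 → posterior Gamma(16, 16/3)
obs 3: x=0 → posterior Gamma(16, 19/3)
obs 4: x=4 → posterior Gamma(20, 22/3)
obs 5: x=5 → posterior Gamma(25, 25/3)
obs 6: x=4 → posterior Gamma(29, 28/3)
obs 7: x=5 → posterior Gamma(34, 31/3)
obs 8: x=4 → posterior Gamma(38, 34/3)
obs 9: x=4 → posterior Gamma(42, 37/3)
obs 10: x=2 → posterior Gamma(44, 40/3)
obs 11: x=5 → posterior Gamma(49, 43/3)
obs 12: x=6 → posterior Gamma(55, 46/3)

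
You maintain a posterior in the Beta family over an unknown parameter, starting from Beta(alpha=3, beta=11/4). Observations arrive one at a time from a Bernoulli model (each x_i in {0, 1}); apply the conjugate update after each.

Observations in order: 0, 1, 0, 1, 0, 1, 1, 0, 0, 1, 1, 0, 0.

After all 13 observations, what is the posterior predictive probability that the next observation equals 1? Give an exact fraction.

obs 1: x=0 → posterior Beta(3, 15/4)
obs 2: x=1 → posterior Beta(4, 15/4)
obs 3: x=0 → posterior Beta(4, 19/4)
obs 4: x=1 → posterior Beta(5, 19/4)
obs 5: x=0 → posterior Beta(5, 23/4)
obs 6: x=1 → posterior Beta(6, 23/4)
obs 7: x=1 → posterior Beta(7, 23/4)
obs 8: x=0 → posterior Beta(7, 27/4)
obs 9: x=0 → posterior Beta(7, 31/4)
obs 10: x=1 → posterior Beta(8, 31/4)
obs 11: x=1 → posterior Beta(9, 31/4)
obs 12: x=0 → posterior Beta(9, 35/4)
obs 13: x=0 → posterior Beta(9, 39/4)

12/25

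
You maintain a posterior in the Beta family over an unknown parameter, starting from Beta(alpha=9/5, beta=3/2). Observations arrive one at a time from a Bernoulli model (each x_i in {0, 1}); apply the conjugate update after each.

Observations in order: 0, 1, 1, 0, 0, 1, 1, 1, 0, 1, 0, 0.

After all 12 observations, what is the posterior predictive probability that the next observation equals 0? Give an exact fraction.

obs 1: x=0 → posterior Beta(9/5, 5/2)
obs 2: x=1 → posterior Beta(14/5, 5/2)
obs 3: x=1 → posterior Beta(19/5, 5/2)
obs 4: x=0 → posterior Beta(19/5, 7/2)
obs 5: x=0 → posterior Beta(19/5, 9/2)
obs 6: x=1 → posterior Beta(24/5, 9/2)
obs 7: x=1 → posterior Beta(29/5, 9/2)
obs 8: x=1 → posterior Beta(34/5, 9/2)
obs 9: x=0 → posterior Beta(34/5, 11/2)
obs 10: x=1 → posterior Beta(39/5, 11/2)
obs 11: x=0 → posterior Beta(39/5, 13/2)
obs 12: x=0 → posterior Beta(39/5, 15/2)

25/51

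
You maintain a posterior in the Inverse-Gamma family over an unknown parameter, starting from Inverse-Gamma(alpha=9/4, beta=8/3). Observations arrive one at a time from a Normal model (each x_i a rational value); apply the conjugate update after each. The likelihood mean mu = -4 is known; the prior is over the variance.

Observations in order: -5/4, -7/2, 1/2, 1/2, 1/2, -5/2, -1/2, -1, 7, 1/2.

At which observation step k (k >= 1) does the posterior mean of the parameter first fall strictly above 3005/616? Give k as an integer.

obs 1: x=-5/4 → posterior Inverse-Gamma(11/4, 619/96)
obs 2: x=-7/2 → posterior Inverse-Gamma(13/4, 631/96)
obs 3: x=1/2 → posterior Inverse-Gamma(15/4, 1603/96)
obs 4: x=1/2 → posterior Inverse-Gamma(17/4, 2575/96)
obs 5: x=1/2 → posterior Inverse-Gamma(19/4, 3547/96)
obs 6: x=-5/2 → posterior Inverse-Gamma(21/4, 3655/96)
obs 7: x=-1/2 → posterior Inverse-Gamma(23/4, 4243/96)
obs 8: x=-1 → posterior Inverse-Gamma(25/4, 4675/96)
obs 9: x=7 → posterior Inverse-Gamma(27/4, 10483/96)
obs 10: x=1/2 → posterior Inverse-Gamma(29/4, 11455/96)

k = 3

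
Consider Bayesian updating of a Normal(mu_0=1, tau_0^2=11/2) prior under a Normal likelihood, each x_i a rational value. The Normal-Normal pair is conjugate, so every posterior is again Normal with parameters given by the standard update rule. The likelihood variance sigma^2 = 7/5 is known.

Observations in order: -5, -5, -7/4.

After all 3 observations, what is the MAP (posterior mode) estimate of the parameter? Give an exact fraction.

obs 1: x=-5 → posterior Normal(-87/23, 77/69)
obs 2: x=-5 → posterior Normal(-134/31, 77/124)
obs 3: x=-7/4 → posterior Normal(-2529/716, 77/179)

-2529/716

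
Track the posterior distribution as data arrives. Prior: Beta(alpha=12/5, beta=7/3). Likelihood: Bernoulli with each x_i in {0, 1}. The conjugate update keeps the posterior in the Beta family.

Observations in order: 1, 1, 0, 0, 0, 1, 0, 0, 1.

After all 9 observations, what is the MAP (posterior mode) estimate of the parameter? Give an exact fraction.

81/176

obs 1: x=1 → posterior Beta(17/5, 7/3)
obs 2: x=1 → posterior Beta(22/5, 7/3)
obs 3: x=0 → posterior Beta(22/5, 10/3)
obs 4: x=0 → posterior Beta(22/5, 13/3)
obs 5: x=0 → posterior Beta(22/5, 16/3)
obs 6: x=1 → posterior Beta(27/5, 16/3)
obs 7: x=0 → posterior Beta(27/5, 19/3)
obs 8: x=0 → posterior Beta(27/5, 22/3)
obs 9: x=1 → posterior Beta(32/5, 22/3)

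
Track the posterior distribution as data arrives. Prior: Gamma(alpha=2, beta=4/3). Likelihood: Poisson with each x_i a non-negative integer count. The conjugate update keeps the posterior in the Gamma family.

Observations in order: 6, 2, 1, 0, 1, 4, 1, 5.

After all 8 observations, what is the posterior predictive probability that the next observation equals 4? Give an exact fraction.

obs 1: x=6 → posterior Gamma(8, 7/3)
obs 2: x=2 → posterior Gamma(10, 10/3)
obs 3: x=1 → posterior Gamma(11, 13/3)
obs 4: x=0 → posterior Gamma(11, 16/3)
obs 5: x=1 → posterior Gamma(12, 19/3)
obs 6: x=4 → posterior Gamma(16, 22/3)
obs 7: x=1 → posterior Gamma(17, 25/3)
obs 8: x=5 → posterior Gamma(22, 28/3)

70477782964471247283977612475079065600/596216567187872108348956733961803993281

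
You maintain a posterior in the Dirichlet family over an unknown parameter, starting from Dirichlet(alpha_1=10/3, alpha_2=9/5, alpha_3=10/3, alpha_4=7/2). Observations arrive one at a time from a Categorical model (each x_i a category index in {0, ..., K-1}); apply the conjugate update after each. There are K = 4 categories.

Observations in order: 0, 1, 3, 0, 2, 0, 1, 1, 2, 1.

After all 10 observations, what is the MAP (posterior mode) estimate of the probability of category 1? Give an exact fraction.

144/539

obs 1: x=0 → posterior Dirichlet(13/3, 9/5, 10/3, 7/2)
obs 2: x=1 → posterior Dirichlet(13/3, 14/5, 10/3, 7/2)
obs 3: x=3 → posterior Dirichlet(13/3, 14/5, 10/3, 9/2)
obs 4: x=0 → posterior Dirichlet(16/3, 14/5, 10/3, 9/2)
obs 5: x=2 → posterior Dirichlet(16/3, 14/5, 13/3, 9/2)
obs 6: x=0 → posterior Dirichlet(19/3, 14/5, 13/3, 9/2)
obs 7: x=1 → posterior Dirichlet(19/3, 19/5, 13/3, 9/2)
obs 8: x=1 → posterior Dirichlet(19/3, 24/5, 13/3, 9/2)
obs 9: x=2 → posterior Dirichlet(19/3, 24/5, 16/3, 9/2)
obs 10: x=1 → posterior Dirichlet(19/3, 29/5, 16/3, 9/2)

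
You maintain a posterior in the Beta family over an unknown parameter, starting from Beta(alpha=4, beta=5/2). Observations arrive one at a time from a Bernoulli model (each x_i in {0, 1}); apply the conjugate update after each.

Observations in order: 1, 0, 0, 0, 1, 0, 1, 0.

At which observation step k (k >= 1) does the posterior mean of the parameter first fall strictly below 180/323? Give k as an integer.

obs 1: x=1 → posterior Beta(5, 5/2)
obs 2: x=0 → posterior Beta(5, 7/2)
obs 3: x=0 → posterior Beta(5, 9/2)
obs 4: x=0 → posterior Beta(5, 11/2)
obs 5: x=1 → posterior Beta(6, 11/2)
obs 6: x=0 → posterior Beta(6, 13/2)
obs 7: x=1 → posterior Beta(7, 13/2)
obs 8: x=0 → posterior Beta(7, 15/2)

k = 3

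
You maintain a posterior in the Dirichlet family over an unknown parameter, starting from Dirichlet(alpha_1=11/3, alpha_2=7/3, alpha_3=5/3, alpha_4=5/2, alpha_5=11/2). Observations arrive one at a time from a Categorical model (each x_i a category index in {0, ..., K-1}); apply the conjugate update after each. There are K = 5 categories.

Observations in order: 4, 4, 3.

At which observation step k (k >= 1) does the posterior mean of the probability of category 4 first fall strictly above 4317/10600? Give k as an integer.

obs 1: x=4 → posterior Dirichlet(11/3, 7/3, 5/3, 5/2, 13/2)
obs 2: x=4 → posterior Dirichlet(11/3, 7/3, 5/3, 5/2, 15/2)
obs 3: x=3 → posterior Dirichlet(11/3, 7/3, 5/3, 7/2, 15/2)

k = 2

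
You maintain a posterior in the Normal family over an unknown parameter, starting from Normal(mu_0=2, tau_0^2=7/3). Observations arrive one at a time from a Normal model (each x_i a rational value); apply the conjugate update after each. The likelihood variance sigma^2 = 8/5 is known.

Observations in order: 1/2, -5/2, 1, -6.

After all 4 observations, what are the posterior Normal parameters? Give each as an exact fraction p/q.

obs 1: x=1/2 → posterior Normal(131/118, 56/59)
obs 2: x=-5/2 → posterior Normal(-11/47, 28/47)
obs 3: x=1 → posterior Normal(13/129, 56/129)
obs 4: x=-6 → posterior Normal(-197/164, 14/41)

mu_0=-197/164, tau_0^2=14/41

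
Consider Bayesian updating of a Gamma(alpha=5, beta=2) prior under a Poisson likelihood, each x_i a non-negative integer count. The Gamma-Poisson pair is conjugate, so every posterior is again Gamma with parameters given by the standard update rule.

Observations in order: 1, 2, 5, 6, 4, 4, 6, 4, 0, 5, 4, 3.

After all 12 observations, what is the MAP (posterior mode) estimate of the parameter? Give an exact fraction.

obs 1: x=1 → posterior Gamma(6, 3)
obs 2: x=2 → posterior Gamma(8, 4)
obs 3: x=5 → posterior Gamma(13, 5)
obs 4: x=6 → posterior Gamma(19, 6)
obs 5: x=4 → posterior Gamma(23, 7)
obs 6: x=4 → posterior Gamma(27, 8)
obs 7: x=6 → posterior Gamma(33, 9)
obs 8: x=4 → posterior Gamma(37, 10)
obs 9: x=0 → posterior Gamma(37, 11)
obs 10: x=5 → posterior Gamma(42, 12)
obs 11: x=4 → posterior Gamma(46, 13)
obs 12: x=3 → posterior Gamma(49, 14)

24/7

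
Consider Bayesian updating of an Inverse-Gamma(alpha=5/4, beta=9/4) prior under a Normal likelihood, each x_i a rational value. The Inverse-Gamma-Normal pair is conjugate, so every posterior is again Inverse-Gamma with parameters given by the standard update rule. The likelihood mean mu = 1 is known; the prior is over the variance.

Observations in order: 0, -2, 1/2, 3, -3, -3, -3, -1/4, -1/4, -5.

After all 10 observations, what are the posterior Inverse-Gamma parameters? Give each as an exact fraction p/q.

obs 1: x=0 → posterior Inverse-Gamma(7/4, 11/4)
obs 2: x=-2 → posterior Inverse-Gamma(9/4, 29/4)
obs 3: x=1/2 → posterior Inverse-Gamma(11/4, 59/8)
obs 4: x=3 → posterior Inverse-Gamma(13/4, 75/8)
obs 5: x=-3 → posterior Inverse-Gamma(15/4, 139/8)
obs 6: x=-3 → posterior Inverse-Gamma(17/4, 203/8)
obs 7: x=-3 → posterior Inverse-Gamma(19/4, 267/8)
obs 8: x=-1/4 → posterior Inverse-Gamma(21/4, 1093/32)
obs 9: x=-1/4 → posterior Inverse-Gamma(23/4, 559/16)
obs 10: x=-5 → posterior Inverse-Gamma(25/4, 847/16)

alpha=25/4, beta=847/16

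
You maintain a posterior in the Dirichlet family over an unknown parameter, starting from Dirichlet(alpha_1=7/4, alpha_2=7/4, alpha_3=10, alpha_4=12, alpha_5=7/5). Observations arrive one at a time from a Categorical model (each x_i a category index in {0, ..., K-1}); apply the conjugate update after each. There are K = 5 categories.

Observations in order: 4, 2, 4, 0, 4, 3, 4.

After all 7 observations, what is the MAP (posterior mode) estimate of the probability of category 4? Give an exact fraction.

obs 1: x=4 → posterior Dirichlet(7/4, 7/4, 10, 12, 12/5)
obs 2: x=2 → posterior Dirichlet(7/4, 7/4, 11, 12, 12/5)
obs 3: x=4 → posterior Dirichlet(7/4, 7/4, 11, 12, 17/5)
obs 4: x=0 → posterior Dirichlet(11/4, 7/4, 11, 12, 17/5)
obs 5: x=4 → posterior Dirichlet(11/4, 7/4, 11, 12, 22/5)
obs 6: x=3 → posterior Dirichlet(11/4, 7/4, 11, 13, 22/5)
obs 7: x=4 → posterior Dirichlet(11/4, 7/4, 11, 13, 27/5)

44/289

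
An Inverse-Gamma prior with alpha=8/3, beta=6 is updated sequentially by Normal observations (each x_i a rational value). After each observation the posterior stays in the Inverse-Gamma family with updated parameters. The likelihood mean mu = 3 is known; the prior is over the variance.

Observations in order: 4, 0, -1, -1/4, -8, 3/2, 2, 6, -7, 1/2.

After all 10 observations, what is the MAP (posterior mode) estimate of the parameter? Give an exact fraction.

13827/832

obs 1: x=4 → posterior Inverse-Gamma(19/6, 13/2)
obs 2: x=0 → posterior Inverse-Gamma(11/3, 11)
obs 3: x=-1 → posterior Inverse-Gamma(25/6, 19)
obs 4: x=-1/4 → posterior Inverse-Gamma(14/3, 777/32)
obs 5: x=-8 → posterior Inverse-Gamma(31/6, 2713/32)
obs 6: x=3/2 → posterior Inverse-Gamma(17/3, 2749/32)
obs 7: x=2 → posterior Inverse-Gamma(37/6, 2765/32)
obs 8: x=6 → posterior Inverse-Gamma(20/3, 2909/32)
obs 9: x=-7 → posterior Inverse-Gamma(43/6, 4509/32)
obs 10: x=1/2 → posterior Inverse-Gamma(23/3, 4609/32)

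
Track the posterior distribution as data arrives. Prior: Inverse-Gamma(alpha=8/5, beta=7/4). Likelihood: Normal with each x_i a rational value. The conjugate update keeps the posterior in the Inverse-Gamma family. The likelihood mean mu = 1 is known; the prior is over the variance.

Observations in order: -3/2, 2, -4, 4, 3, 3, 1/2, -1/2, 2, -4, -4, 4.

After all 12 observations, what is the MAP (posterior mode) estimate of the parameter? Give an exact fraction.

2305/344

obs 1: x=-3/2 → posterior Inverse-Gamma(21/10, 39/8)
obs 2: x=2 → posterior Inverse-Gamma(13/5, 43/8)
obs 3: x=-4 → posterior Inverse-Gamma(31/10, 143/8)
obs 4: x=4 → posterior Inverse-Gamma(18/5, 179/8)
obs 5: x=3 → posterior Inverse-Gamma(41/10, 195/8)
obs 6: x=3 → posterior Inverse-Gamma(23/5, 211/8)
obs 7: x=1/2 → posterior Inverse-Gamma(51/10, 53/2)
obs 8: x=-1/2 → posterior Inverse-Gamma(28/5, 221/8)
obs 9: x=2 → posterior Inverse-Gamma(61/10, 225/8)
obs 10: x=-4 → posterior Inverse-Gamma(33/5, 325/8)
obs 11: x=-4 → posterior Inverse-Gamma(71/10, 425/8)
obs 12: x=4 → posterior Inverse-Gamma(38/5, 461/8)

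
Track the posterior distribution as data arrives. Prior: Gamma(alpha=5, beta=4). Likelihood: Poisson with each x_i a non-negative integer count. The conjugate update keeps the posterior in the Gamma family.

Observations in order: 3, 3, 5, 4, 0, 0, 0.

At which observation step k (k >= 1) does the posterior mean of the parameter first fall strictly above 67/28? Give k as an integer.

obs 1: x=3 → posterior Gamma(8, 5)
obs 2: x=3 → posterior Gamma(11, 6)
obs 3: x=5 → posterior Gamma(16, 7)
obs 4: x=4 → posterior Gamma(20, 8)
obs 5: x=0 → posterior Gamma(20, 9)
obs 6: x=0 → posterior Gamma(20, 10)
obs 7: x=0 → posterior Gamma(20, 11)

k = 4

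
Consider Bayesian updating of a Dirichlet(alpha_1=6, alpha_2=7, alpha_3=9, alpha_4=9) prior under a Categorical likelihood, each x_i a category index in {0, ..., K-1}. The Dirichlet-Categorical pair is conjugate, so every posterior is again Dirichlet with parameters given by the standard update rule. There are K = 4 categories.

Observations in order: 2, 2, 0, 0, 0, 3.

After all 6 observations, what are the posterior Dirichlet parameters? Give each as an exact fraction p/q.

obs 1: x=2 → posterior Dirichlet(6, 7, 10, 9)
obs 2: x=2 → posterior Dirichlet(6, 7, 11, 9)
obs 3: x=0 → posterior Dirichlet(7, 7, 11, 9)
obs 4: x=0 → posterior Dirichlet(8, 7, 11, 9)
obs 5: x=0 → posterior Dirichlet(9, 7, 11, 9)
obs 6: x=3 → posterior Dirichlet(9, 7, 11, 10)

alpha_1=9, alpha_2=7, alpha_3=11, alpha_4=10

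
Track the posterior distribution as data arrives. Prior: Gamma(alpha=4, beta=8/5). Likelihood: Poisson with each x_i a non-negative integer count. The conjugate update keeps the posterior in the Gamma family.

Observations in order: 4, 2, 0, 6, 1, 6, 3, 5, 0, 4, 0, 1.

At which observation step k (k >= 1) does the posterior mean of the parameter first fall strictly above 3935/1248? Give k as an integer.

obs 1: x=4 → posterior Gamma(8, 13/5)
obs 2: x=2 → posterior Gamma(10, 18/5)
obs 3: x=0 → posterior Gamma(10, 23/5)
obs 4: x=6 → posterior Gamma(16, 28/5)
obs 5: x=1 → posterior Gamma(17, 33/5)
obs 6: x=6 → posterior Gamma(23, 38/5)
obs 7: x=3 → posterior Gamma(26, 43/5)
obs 8: x=5 → posterior Gamma(31, 48/5)
obs 9: x=0 → posterior Gamma(31, 53/5)
obs 10: x=4 → posterior Gamma(35, 58/5)
obs 11: x=0 → posterior Gamma(35, 63/5)
obs 12: x=1 → posterior Gamma(36, 68/5)

k = 8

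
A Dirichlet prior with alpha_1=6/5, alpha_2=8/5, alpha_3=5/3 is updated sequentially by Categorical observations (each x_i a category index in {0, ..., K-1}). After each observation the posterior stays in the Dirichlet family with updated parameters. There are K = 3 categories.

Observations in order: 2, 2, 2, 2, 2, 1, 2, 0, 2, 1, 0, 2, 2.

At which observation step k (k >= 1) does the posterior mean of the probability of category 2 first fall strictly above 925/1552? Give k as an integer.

obs 1: x=2 → posterior Dirichlet(6/5, 8/5, 8/3)
obs 2: x=2 → posterior Dirichlet(6/5, 8/5, 11/3)
obs 3: x=2 → posterior Dirichlet(6/5, 8/5, 14/3)
obs 4: x=2 → posterior Dirichlet(6/5, 8/5, 17/3)
obs 5: x=2 → posterior Dirichlet(6/5, 8/5, 20/3)
obs 6: x=1 → posterior Dirichlet(6/5, 13/5, 20/3)
obs 7: x=2 → posterior Dirichlet(6/5, 13/5, 23/3)
obs 8: x=0 → posterior Dirichlet(11/5, 13/5, 23/3)
obs 9: x=2 → posterior Dirichlet(11/5, 13/5, 26/3)
obs 10: x=1 → posterior Dirichlet(11/5, 18/5, 26/3)
obs 11: x=0 → posterior Dirichlet(16/5, 18/5, 26/3)
obs 12: x=2 → posterior Dirichlet(16/5, 18/5, 29/3)
obs 13: x=2 → posterior Dirichlet(16/5, 18/5, 32/3)

k = 3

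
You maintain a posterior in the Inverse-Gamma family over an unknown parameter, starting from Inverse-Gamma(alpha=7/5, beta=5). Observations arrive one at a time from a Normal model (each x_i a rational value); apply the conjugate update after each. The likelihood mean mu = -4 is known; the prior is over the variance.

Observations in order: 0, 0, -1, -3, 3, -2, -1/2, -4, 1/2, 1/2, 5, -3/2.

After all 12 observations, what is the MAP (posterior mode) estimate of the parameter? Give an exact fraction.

obs 1: x=0 → posterior Inverse-Gamma(19/10, 13)
obs 2: x=0 → posterior Inverse-Gamma(12/5, 21)
obs 3: x=-1 → posterior Inverse-Gamma(29/10, 51/2)
obs 4: x=-3 → posterior Inverse-Gamma(17/5, 26)
obs 5: x=3 → posterior Inverse-Gamma(39/10, 101/2)
obs 6: x=-2 → posterior Inverse-Gamma(22/5, 105/2)
obs 7: x=-1/2 → posterior Inverse-Gamma(49/10, 469/8)
obs 8: x=-4 → posterior Inverse-Gamma(27/5, 469/8)
obs 9: x=1/2 → posterior Inverse-Gamma(59/10, 275/4)
obs 10: x=1/2 → posterior Inverse-Gamma(32/5, 631/8)
obs 11: x=5 → posterior Inverse-Gamma(69/10, 955/8)
obs 12: x=-3/2 → posterior Inverse-Gamma(37/5, 245/2)

175/12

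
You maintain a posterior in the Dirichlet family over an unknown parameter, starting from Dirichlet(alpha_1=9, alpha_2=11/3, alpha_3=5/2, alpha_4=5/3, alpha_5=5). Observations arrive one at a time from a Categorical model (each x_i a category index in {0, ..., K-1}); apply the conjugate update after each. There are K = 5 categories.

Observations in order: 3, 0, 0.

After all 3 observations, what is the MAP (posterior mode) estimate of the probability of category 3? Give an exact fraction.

10/119

obs 1: x=3 → posterior Dirichlet(9, 11/3, 5/2, 8/3, 5)
obs 2: x=0 → posterior Dirichlet(10, 11/3, 5/2, 8/3, 5)
obs 3: x=0 → posterior Dirichlet(11, 11/3, 5/2, 8/3, 5)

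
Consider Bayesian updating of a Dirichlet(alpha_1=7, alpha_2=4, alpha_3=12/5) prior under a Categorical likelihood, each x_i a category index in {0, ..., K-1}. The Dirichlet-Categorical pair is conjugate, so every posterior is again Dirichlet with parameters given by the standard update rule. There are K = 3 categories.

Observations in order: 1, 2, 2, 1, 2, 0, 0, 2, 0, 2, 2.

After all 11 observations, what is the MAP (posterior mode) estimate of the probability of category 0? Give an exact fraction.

45/107

obs 1: x=1 → posterior Dirichlet(7, 5, 12/5)
obs 2: x=2 → posterior Dirichlet(7, 5, 17/5)
obs 3: x=2 → posterior Dirichlet(7, 5, 22/5)
obs 4: x=1 → posterior Dirichlet(7, 6, 22/5)
obs 5: x=2 → posterior Dirichlet(7, 6, 27/5)
obs 6: x=0 → posterior Dirichlet(8, 6, 27/5)
obs 7: x=0 → posterior Dirichlet(9, 6, 27/5)
obs 8: x=2 → posterior Dirichlet(9, 6, 32/5)
obs 9: x=0 → posterior Dirichlet(10, 6, 32/5)
obs 10: x=2 → posterior Dirichlet(10, 6, 37/5)
obs 11: x=2 → posterior Dirichlet(10, 6, 42/5)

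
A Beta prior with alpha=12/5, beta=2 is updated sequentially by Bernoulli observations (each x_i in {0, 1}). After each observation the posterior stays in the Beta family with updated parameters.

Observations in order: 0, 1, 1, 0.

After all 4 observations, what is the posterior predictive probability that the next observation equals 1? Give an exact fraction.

11/21

obs 1: x=0 → posterior Beta(12/5, 3)
obs 2: x=1 → posterior Beta(17/5, 3)
obs 3: x=1 → posterior Beta(22/5, 3)
obs 4: x=0 → posterior Beta(22/5, 4)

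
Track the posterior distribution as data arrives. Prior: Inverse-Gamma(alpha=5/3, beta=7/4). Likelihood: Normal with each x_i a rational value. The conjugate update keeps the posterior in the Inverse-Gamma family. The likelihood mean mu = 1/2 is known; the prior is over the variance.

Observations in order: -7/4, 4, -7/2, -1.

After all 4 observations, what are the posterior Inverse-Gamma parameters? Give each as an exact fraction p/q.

obs 1: x=-7/4 → posterior Inverse-Gamma(13/6, 137/32)
obs 2: x=4 → posterior Inverse-Gamma(8/3, 333/32)
obs 3: x=-7/2 → posterior Inverse-Gamma(19/6, 589/32)
obs 4: x=-1 → posterior Inverse-Gamma(11/3, 625/32)

alpha=11/3, beta=625/32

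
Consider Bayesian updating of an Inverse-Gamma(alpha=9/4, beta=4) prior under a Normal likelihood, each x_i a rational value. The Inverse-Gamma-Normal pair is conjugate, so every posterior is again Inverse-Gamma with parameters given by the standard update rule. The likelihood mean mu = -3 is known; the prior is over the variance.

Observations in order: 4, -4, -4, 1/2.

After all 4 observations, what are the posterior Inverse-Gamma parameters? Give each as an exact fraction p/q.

alpha=17/4, beta=285/8

obs 1: x=4 → posterior Inverse-Gamma(11/4, 57/2)
obs 2: x=-4 → posterior Inverse-Gamma(13/4, 29)
obs 3: x=-4 → posterior Inverse-Gamma(15/4, 59/2)
obs 4: x=1/2 → posterior Inverse-Gamma(17/4, 285/8)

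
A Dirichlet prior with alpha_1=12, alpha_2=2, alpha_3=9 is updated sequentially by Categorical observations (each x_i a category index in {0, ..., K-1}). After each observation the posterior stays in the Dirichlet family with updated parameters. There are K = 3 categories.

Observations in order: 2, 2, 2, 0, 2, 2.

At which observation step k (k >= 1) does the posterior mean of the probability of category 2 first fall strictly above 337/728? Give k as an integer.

obs 1: x=2 → posterior Dirichlet(12, 2, 10)
obs 2: x=2 → posterior Dirichlet(12, 2, 11)
obs 3: x=2 → posterior Dirichlet(12, 2, 12)
obs 4: x=0 → posterior Dirichlet(13, 2, 12)
obs 5: x=2 → posterior Dirichlet(13, 2, 13)
obs 6: x=2 → posterior Dirichlet(13, 2, 14)

k = 5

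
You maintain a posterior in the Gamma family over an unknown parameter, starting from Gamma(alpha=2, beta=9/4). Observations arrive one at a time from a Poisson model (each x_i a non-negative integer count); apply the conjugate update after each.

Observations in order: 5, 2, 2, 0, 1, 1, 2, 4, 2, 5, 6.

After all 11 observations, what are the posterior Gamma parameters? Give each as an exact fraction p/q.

obs 1: x=5 → posterior Gamma(7, 13/4)
obs 2: x=2 → posterior Gamma(9, 17/4)
obs 3: x=2 → posterior Gamma(11, 21/4)
obs 4: x=0 → posterior Gamma(11, 25/4)
obs 5: x=1 → posterior Gamma(12, 29/4)
obs 6: x=1 → posterior Gamma(13, 33/4)
obs 7: x=2 → posterior Gamma(15, 37/4)
obs 8: x=4 → posterior Gamma(19, 41/4)
obs 9: x=2 → posterior Gamma(21, 45/4)
obs 10: x=5 → posterior Gamma(26, 49/4)
obs 11: x=6 → posterior Gamma(32, 53/4)

alpha=32, beta=53/4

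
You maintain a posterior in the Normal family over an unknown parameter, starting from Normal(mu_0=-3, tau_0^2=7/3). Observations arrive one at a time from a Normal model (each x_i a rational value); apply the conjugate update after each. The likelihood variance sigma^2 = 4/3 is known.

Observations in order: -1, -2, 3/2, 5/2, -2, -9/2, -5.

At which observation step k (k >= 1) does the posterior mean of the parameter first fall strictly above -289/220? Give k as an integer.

k = 3

obs 1: x=-1 → posterior Normal(-19/11, 28/33)
obs 2: x=-2 → posterior Normal(-11/6, 14/27)
obs 3: x=3/2 → posterior Normal(-9/10, 28/75)
obs 4: x=5/2 → posterior Normal(-5/32, 7/24)
obs 5: x=-2 → posterior Normal(-19/39, 28/117)
obs 6: x=-9/2 → posterior Normal(-101/92, 14/69)
obs 7: x=-5 → posterior Normal(-171/106, 28/159)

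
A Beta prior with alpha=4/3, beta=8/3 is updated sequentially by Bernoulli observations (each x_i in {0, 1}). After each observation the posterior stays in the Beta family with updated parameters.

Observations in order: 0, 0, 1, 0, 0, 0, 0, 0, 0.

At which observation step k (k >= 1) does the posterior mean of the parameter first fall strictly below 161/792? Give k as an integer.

obs 1: x=0 → posterior Beta(4/3, 11/3)
obs 2: x=0 → posterior Beta(4/3, 14/3)
obs 3: x=1 → posterior Beta(7/3, 14/3)
obs 4: x=0 → posterior Beta(7/3, 17/3)
obs 5: x=0 → posterior Beta(7/3, 20/3)
obs 6: x=0 → posterior Beta(7/3, 23/3)
obs 7: x=0 → posterior Beta(7/3, 26/3)
obs 8: x=0 → posterior Beta(7/3, 29/3)
obs 9: x=0 → posterior Beta(7/3, 32/3)

k = 8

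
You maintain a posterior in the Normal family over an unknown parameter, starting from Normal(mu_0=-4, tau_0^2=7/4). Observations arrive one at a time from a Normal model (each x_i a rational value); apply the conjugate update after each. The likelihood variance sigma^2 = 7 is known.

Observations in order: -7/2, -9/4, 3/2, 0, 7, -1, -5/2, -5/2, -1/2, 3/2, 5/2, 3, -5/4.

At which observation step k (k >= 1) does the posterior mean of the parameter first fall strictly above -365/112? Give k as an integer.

k = 3

obs 1: x=-7/2 → posterior Normal(-39/10, 7/5)
obs 2: x=-9/4 → posterior Normal(-29/8, 7/6)
obs 3: x=3/2 → posterior Normal(-81/28, 1)
obs 4: x=0 → posterior Normal(-81/32, 7/8)
obs 5: x=7 → posterior Normal(-53/36, 7/9)
obs 6: x=-1 → posterior Normal(-57/40, 7/10)
obs 7: x=-5/2 → posterior Normal(-67/44, 7/11)
obs 8: x=-5/2 → posterior Normal(-77/48, 7/12)
obs 9: x=-1/2 → posterior Normal(-79/52, 7/13)
obs 10: x=3/2 → posterior Normal(-73/56, 1/2)
obs 11: x=5/2 → posterior Normal(-21/20, 7/15)
obs 12: x=3 → posterior Normal(-51/64, 7/16)
obs 13: x=-5/4 → posterior Normal(-14/17, 7/17)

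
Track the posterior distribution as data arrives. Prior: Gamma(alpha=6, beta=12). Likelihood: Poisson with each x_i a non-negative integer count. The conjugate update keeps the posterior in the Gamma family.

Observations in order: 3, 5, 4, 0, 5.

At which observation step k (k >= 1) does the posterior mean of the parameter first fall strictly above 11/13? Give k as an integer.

obs 1: x=3 → posterior Gamma(9, 13)
obs 2: x=5 → posterior Gamma(14, 14)
obs 3: x=4 → posterior Gamma(18, 15)
obs 4: x=0 → posterior Gamma(18, 16)
obs 5: x=5 → posterior Gamma(23, 17)

k = 2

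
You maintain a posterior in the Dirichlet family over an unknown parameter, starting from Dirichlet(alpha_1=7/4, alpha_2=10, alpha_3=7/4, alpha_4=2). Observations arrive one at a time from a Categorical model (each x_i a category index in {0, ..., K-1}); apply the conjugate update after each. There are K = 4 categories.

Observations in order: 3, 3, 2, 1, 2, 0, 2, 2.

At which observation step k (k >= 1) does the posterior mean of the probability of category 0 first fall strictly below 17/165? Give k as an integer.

k = 2

obs 1: x=3 → posterior Dirichlet(7/4, 10, 7/4, 3)
obs 2: x=3 → posterior Dirichlet(7/4, 10, 7/4, 4)
obs 3: x=2 → posterior Dirichlet(7/4, 10, 11/4, 4)
obs 4: x=1 → posterior Dirichlet(7/4, 11, 11/4, 4)
obs 5: x=2 → posterior Dirichlet(7/4, 11, 15/4, 4)
obs 6: x=0 → posterior Dirichlet(11/4, 11, 15/4, 4)
obs 7: x=2 → posterior Dirichlet(11/4, 11, 19/4, 4)
obs 8: x=2 → posterior Dirichlet(11/4, 11, 23/4, 4)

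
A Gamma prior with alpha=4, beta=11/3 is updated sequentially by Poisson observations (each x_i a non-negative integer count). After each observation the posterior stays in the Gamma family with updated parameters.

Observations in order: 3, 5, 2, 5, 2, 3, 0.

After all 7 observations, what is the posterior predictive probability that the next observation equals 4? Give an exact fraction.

75582562296321886365056277061660953280512/685433352805286587740184366703033447265625

obs 1: x=3 → posterior Gamma(7, 14/3)
obs 2: x=5 → posterior Gamma(12, 17/3)
obs 3: x=2 → posterior Gamma(14, 20/3)
obs 4: x=5 → posterior Gamma(19, 23/3)
obs 5: x=2 → posterior Gamma(21, 26/3)
obs 6: x=3 → posterior Gamma(24, 29/3)
obs 7: x=0 → posterior Gamma(24, 32/3)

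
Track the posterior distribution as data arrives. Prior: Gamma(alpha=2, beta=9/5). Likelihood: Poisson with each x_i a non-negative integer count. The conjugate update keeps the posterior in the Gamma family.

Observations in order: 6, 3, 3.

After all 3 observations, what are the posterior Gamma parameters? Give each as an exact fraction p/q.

obs 1: x=6 → posterior Gamma(8, 14/5)
obs 2: x=3 → posterior Gamma(11, 19/5)
obs 3: x=3 → posterior Gamma(14, 24/5)

alpha=14, beta=24/5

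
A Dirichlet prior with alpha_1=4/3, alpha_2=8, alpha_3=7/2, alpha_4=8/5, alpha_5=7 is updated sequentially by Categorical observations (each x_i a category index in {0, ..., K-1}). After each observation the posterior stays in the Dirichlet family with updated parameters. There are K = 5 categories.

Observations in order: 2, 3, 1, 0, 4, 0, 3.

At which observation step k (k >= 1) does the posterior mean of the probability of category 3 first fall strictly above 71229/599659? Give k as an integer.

k = 7

obs 1: x=2 → posterior Dirichlet(4/3, 8, 9/2, 8/5, 7)
obs 2: x=3 → posterior Dirichlet(4/3, 8, 9/2, 13/5, 7)
obs 3: x=1 → posterior Dirichlet(4/3, 9, 9/2, 13/5, 7)
obs 4: x=0 → posterior Dirichlet(7/3, 9, 9/2, 13/5, 7)
obs 5: x=4 → posterior Dirichlet(7/3, 9, 9/2, 13/5, 8)
obs 6: x=0 → posterior Dirichlet(10/3, 9, 9/2, 13/5, 8)
obs 7: x=3 → posterior Dirichlet(10/3, 9, 9/2, 18/5, 8)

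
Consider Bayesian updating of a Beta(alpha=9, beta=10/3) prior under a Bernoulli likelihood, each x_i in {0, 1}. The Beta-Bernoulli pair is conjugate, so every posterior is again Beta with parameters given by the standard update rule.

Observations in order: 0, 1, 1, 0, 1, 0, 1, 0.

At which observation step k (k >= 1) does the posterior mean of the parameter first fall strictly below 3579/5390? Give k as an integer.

k = 6

obs 1: x=0 → posterior Beta(9, 13/3)
obs 2: x=1 → posterior Beta(10, 13/3)
obs 3: x=1 → posterior Beta(11, 13/3)
obs 4: x=0 → posterior Beta(11, 16/3)
obs 5: x=1 → posterior Beta(12, 16/3)
obs 6: x=0 → posterior Beta(12, 19/3)
obs 7: x=1 → posterior Beta(13, 19/3)
obs 8: x=0 → posterior Beta(13, 22/3)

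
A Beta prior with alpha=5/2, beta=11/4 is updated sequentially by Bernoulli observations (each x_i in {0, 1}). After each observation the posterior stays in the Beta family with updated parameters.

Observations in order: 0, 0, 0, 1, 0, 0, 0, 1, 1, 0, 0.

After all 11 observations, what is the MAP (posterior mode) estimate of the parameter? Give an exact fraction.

obs 1: x=0 → posterior Beta(5/2, 15/4)
obs 2: x=0 → posterior Beta(5/2, 19/4)
obs 3: x=0 → posterior Beta(5/2, 23/4)
obs 4: x=1 → posterior Beta(7/2, 23/4)
obs 5: x=0 → posterior Beta(7/2, 27/4)
obs 6: x=0 → posterior Beta(7/2, 31/4)
obs 7: x=0 → posterior Beta(7/2, 35/4)
obs 8: x=1 → posterior Beta(9/2, 35/4)
obs 9: x=1 → posterior Beta(11/2, 35/4)
obs 10: x=0 → posterior Beta(11/2, 39/4)
obs 11: x=0 → posterior Beta(11/2, 43/4)

6/19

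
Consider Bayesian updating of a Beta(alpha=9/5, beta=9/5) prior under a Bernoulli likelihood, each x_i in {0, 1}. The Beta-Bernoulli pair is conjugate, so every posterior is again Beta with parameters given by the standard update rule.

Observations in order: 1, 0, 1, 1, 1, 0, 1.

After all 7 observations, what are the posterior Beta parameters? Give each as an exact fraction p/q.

obs 1: x=1 → posterior Beta(14/5, 9/5)
obs 2: x=0 → posterior Beta(14/5, 14/5)
obs 3: x=1 → posterior Beta(19/5, 14/5)
obs 4: x=1 → posterior Beta(24/5, 14/5)
obs 5: x=1 → posterior Beta(29/5, 14/5)
obs 6: x=0 → posterior Beta(29/5, 19/5)
obs 7: x=1 → posterior Beta(34/5, 19/5)

alpha=34/5, beta=19/5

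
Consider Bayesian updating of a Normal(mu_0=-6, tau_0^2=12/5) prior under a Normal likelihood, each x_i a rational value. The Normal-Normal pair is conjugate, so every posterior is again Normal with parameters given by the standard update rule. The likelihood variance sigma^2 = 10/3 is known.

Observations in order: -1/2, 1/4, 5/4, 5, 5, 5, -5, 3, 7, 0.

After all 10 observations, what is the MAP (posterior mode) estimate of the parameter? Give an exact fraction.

obs 1: x=-1/2 → posterior Normal(-159/43, 60/43)
obs 2: x=1/4 → posterior Normal(-309/122, 60/61)
obs 3: x=5/4 → posterior Normal(-132/79, 60/79)
obs 4: x=5 → posterior Normal(-42/97, 60/97)
obs 5: x=5 → posterior Normal(48/115, 12/23)
obs 6: x=5 → posterior Normal(138/133, 60/133)
obs 7: x=-5 → posterior Normal(48/151, 60/151)
obs 8: x=3 → posterior Normal(102/169, 60/169)
obs 9: x=7 → posterior Normal(228/187, 60/187)
obs 10: x=0 → posterior Normal(228/205, 12/41)

228/205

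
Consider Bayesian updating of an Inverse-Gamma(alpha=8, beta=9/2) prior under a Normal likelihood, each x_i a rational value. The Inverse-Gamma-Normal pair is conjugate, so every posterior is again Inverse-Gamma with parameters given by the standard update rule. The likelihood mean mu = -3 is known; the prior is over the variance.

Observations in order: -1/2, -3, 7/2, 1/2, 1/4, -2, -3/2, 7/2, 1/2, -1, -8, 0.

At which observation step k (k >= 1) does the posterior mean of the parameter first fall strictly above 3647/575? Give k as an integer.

k = 11

obs 1: x=-1/2 → posterior Inverse-Gamma(17/2, 61/8)
obs 2: x=-3 → posterior Inverse-Gamma(9, 61/8)
obs 3: x=7/2 → posterior Inverse-Gamma(19/2, 115/4)
obs 4: x=1/2 → posterior Inverse-Gamma(10, 279/8)
obs 5: x=1/4 → posterior Inverse-Gamma(21/2, 1285/32)
obs 6: x=-2 → posterior Inverse-Gamma(11, 1301/32)
obs 7: x=-3/2 → posterior Inverse-Gamma(23/2, 1337/32)
obs 8: x=7/2 → posterior Inverse-Gamma(12, 2013/32)
obs 9: x=1/2 → posterior Inverse-Gamma(25/2, 2209/32)
obs 10: x=-1 → posterior Inverse-Gamma(13, 2273/32)
obs 11: x=-8 → posterior Inverse-Gamma(27/2, 2673/32)
obs 12: x=0 → posterior Inverse-Gamma(14, 2817/32)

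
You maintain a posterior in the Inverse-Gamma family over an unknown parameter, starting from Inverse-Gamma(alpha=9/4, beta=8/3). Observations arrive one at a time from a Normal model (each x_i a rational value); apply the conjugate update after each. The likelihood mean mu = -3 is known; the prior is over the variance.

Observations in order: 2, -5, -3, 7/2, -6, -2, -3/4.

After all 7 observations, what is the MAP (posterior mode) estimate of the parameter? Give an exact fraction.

4399/648

obs 1: x=2 → posterior Inverse-Gamma(11/4, 91/6)
obs 2: x=-5 → posterior Inverse-Gamma(13/4, 103/6)
obs 3: x=-3 → posterior Inverse-Gamma(15/4, 103/6)
obs 4: x=7/2 → posterior Inverse-Gamma(17/4, 919/24)
obs 5: x=-6 → posterior Inverse-Gamma(19/4, 1027/24)
obs 6: x=-2 → posterior Inverse-Gamma(21/4, 1039/24)
obs 7: x=-3/4 → posterior Inverse-Gamma(23/4, 4399/96)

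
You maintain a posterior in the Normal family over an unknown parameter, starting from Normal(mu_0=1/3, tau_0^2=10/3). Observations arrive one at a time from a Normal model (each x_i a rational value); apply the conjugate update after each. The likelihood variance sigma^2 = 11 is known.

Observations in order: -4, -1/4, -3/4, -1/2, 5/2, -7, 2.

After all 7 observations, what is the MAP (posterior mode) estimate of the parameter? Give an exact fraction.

-69/103

obs 1: x=-4 → posterior Normal(-29/43, 110/43)
obs 2: x=-1/4 → posterior Normal(-63/106, 110/53)
obs 3: x=-3/4 → posterior Normal(-13/21, 110/63)
obs 4: x=-1/2 → posterior Normal(-44/73, 110/73)
obs 5: x=5/2 → posterior Normal(-19/83, 110/83)
obs 6: x=-7 → posterior Normal(-89/93, 110/93)
obs 7: x=2 → posterior Normal(-69/103, 110/103)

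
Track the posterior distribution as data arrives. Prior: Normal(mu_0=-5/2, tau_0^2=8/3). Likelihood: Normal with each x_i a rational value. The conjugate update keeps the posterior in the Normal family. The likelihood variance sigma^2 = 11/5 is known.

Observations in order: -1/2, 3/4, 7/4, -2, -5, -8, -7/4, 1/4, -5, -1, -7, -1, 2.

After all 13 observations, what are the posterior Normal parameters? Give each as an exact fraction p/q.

mu_0=-2285/1106, tau_0^2=88/553

obs 1: x=-1/2 → posterior Normal(-205/146, 88/73)
obs 2: x=3/4 → posterior Normal(-145/226, 88/113)
obs 3: x=7/4 → posterior Normal(-5/306, 88/153)
obs 4: x=-2 → posterior Normal(-165/386, 88/193)
obs 5: x=-5 → posterior Normal(-565/466, 88/233)
obs 6: x=-8 → posterior Normal(-1205/546, 88/273)
obs 7: x=-7/4 → posterior Normal(-1345/626, 88/313)
obs 8: x=1/4 → posterior Normal(-1325/706, 88/353)
obs 9: x=-5 → posterior Normal(-575/262, 88/393)
obs 10: x=-1 → posterior Normal(-1805/866, 88/433)
obs 11: x=-7 → posterior Normal(-5/2, 8/43)
obs 12: x=-1 → posterior Normal(-815/342, 88/513)
obs 13: x=2 → posterior Normal(-2285/1106, 88/553)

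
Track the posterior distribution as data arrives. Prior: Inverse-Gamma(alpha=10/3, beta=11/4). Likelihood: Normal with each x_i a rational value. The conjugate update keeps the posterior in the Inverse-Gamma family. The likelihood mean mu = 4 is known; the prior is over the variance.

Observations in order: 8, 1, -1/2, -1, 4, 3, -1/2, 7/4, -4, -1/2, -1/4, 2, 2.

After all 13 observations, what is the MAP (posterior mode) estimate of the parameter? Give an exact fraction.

obs 1: x=8 → posterior Inverse-Gamma(23/6, 43/4)
obs 2: x=1 → posterior Inverse-Gamma(13/3, 61/4)
obs 3: x=-1/2 → posterior Inverse-Gamma(29/6, 203/8)
obs 4: x=-1 → posterior Inverse-Gamma(16/3, 303/8)
obs 5: x=4 → posterior Inverse-Gamma(35/6, 303/8)
obs 6: x=3 → posterior Inverse-Gamma(19/3, 307/8)
obs 7: x=-1/2 → posterior Inverse-Gamma(41/6, 97/2)
obs 8: x=7/4 → posterior Inverse-Gamma(22/3, 1633/32)
obs 9: x=-4 → posterior Inverse-Gamma(47/6, 2657/32)
obs 10: x=-1/2 → posterior Inverse-Gamma(25/3, 2981/32)
obs 11: x=-1/4 → posterior Inverse-Gamma(53/6, 1635/16)
obs 12: x=2 → posterior Inverse-Gamma(28/3, 1667/16)
obs 13: x=2 → posterior Inverse-Gamma(59/6, 1699/16)

5097/520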